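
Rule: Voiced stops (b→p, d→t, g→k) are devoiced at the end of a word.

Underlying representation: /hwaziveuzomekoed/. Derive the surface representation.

hwaziveuzomekoet

/d/ is a voiced stop in word-final position, so it devoices to [t].
Surface form: [hwaziveuzomekoet].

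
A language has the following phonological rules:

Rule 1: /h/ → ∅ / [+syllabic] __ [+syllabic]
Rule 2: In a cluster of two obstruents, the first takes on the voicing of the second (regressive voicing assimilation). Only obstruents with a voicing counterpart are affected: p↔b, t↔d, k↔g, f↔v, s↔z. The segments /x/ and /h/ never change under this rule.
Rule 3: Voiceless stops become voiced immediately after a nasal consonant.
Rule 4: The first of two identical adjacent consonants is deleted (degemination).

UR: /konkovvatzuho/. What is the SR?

Rule 1 (intervocalic h-deletion): /h/ occurs between vowels /u/ and /o/, so it deletes. /konkovvatzuho/ → konkovvatzuo.
Rule 2 (regressive voicing assimilation): /t/ precedes the voiced obstruent /z/, so it voices to [d] by assimilation. /konkovvatzuo/ → konkovvadzuo.
Rule 3 (post-nasal voicing): /k/ is a voiceless stop immediately after the nasal /n/, so it voices to [g]. /konkovvadzuo/ → kongovvadzuo.
Rule 4 (degemination): /vv/ is a geminate; the first /v/ deletes. /kongovvadzuo/ → kongovadzuo.

kongovadzuo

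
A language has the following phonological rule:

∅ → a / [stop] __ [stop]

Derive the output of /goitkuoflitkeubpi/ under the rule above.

/t/ and /k/ form a stop–stop cluster, so [a] is inserted between them.
/t/ and /k/ form a stop–stop cluster, so [a] is inserted between them.
/b/ and /p/ form a stop–stop cluster, so [a] is inserted between them.
Surface form: [goitakuoflitakeubapi].

goitakuoflitakeubapi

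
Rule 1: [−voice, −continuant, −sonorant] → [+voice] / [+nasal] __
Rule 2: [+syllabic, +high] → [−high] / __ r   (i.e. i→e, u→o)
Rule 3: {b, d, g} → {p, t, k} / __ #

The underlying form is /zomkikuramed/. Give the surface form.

zomgikoramet

Rule 1 (post-nasal voicing): /k/ is a voiceless stop immediately after the nasal /m/, so it voices to [g]. /zomkikuramed/ → zomgikuramed.
Rule 2 (pre-rhotic lowering): /u/ is a high vowel immediately before /r/, so it lowers to [o]. /zomgikuramed/ → zomgikoramed.
Rule 3 (final devoicing): /d/ is a voiced stop in word-final position, so it devoices to [t]. /zomgikoramed/ → zomgikoramet.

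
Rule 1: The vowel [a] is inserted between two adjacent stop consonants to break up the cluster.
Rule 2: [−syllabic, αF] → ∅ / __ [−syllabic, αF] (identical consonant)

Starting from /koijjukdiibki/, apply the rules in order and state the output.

koijukadiibaki

Rule 1 (stop-cluster a-epenthesis): /k/ and /d/ form a stop–stop cluster, so [a] is inserted between them. /b/ and /k/ form a stop–stop cluster, so [a] is inserted between them. /koijjukdiibki/ → koijjukadiibaki.
Rule 2 (degemination): /jj/ is a geminate; the first /j/ deletes. /koijjukadiibaki/ → koijukadiibaki.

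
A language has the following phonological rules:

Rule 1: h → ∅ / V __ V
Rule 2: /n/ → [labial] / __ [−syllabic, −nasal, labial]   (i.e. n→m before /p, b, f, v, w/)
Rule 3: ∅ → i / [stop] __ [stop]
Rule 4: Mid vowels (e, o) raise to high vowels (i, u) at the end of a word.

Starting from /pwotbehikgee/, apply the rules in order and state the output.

Rule 1 (intervocalic h-deletion): /h/ occurs between vowels /e/ and /i/, so it deletes. /pwotbehikgee/ → pwotbeikgee.
Rule 2 (nasal place assimilation): no segment meets the environment; /pwotbeikgee/ is unchanged.
Rule 3 (stop-cluster i-epenthesis): /t/ and /b/ form a stop–stop cluster, so [i] is inserted between them. /k/ and /g/ form a stop–stop cluster, so [i] is inserted between them. /pwotbeikgee/ → pwotibeikigee.
Rule 4 (final vowel raising): /e/ is a mid vowel in word-final position, so it raises to [i]. /pwotibeikigee/ → pwotibeikigei.

pwotibeikigei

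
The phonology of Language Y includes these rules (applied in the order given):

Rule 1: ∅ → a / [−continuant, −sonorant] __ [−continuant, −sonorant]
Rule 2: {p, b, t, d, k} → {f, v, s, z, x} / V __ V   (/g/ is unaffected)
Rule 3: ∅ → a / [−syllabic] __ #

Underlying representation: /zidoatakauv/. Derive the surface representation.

zizoasaxauva

Rule 1 (stop-cluster a-epenthesis): no segment meets the environment; /zidoatakauv/ is unchanged.
Rule 2 (intervocalic spirantization): /d/ is a stop between vowels /i/ and /o/, so it spirantizes to the fricative [z]. /t/ is a stop between vowels /a/ and /a/, so it spirantizes to the fricative [s]. /k/ is a stop between vowels /a/ and /a/, so it spirantizes to the fricative [x]. /zidoatakauv/ → zizoasaxauv.
Rule 3 (final a-epenthesis): the form ends in the consonant /v/, so [a] is inserted word-finally. /zizoasaxauv/ → zizoasaxauva.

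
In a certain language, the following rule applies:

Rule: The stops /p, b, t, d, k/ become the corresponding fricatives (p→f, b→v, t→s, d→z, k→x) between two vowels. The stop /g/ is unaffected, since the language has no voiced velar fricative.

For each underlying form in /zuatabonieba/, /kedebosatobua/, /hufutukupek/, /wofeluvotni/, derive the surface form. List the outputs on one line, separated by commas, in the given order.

zuasavonieva, kezevosasovua, hufusuxufek, wofeluvotni

/zuatabonieba/: /t/ is a stop between vowels /a/ and /a/, so it spirantizes to the fricative [s]. /b/ is a stop between vowels /a/ and /o/, so it spirantizes to the fricative [v]. /b/ is a stop between vowels /e/ and /a/, so it spirantizes to the fricative [v]. → [zuasavonieva].
/kedebosatobua/: /d/ is a stop between vowels /e/ and /e/, so it spirantizes to the fricative [z]. /b/ is a stop between vowels /e/ and /o/, so it spirantizes to the fricative [v]. /t/ is a stop between vowels /a/ and /o/, so it spirantizes to the fricative [s]. /b/ is a stop between vowels /o/ and /u/, so it spirantizes to the fricative [v]. → [kezevosasovua].
/hufutukupek/: /t/ is a stop between vowels /u/ and /u/, so it spirantizes to the fricative [s]. /k/ is a stop between vowels /u/ and /u/, so it spirantizes to the fricative [x]. /p/ is a stop between vowels /u/ and /e/, so it spirantizes to the fricative [f]. → [hufusuxufek].
/wofeluvotni/: the rule's environment is not met; surfaces unchanged as [wofeluvotni].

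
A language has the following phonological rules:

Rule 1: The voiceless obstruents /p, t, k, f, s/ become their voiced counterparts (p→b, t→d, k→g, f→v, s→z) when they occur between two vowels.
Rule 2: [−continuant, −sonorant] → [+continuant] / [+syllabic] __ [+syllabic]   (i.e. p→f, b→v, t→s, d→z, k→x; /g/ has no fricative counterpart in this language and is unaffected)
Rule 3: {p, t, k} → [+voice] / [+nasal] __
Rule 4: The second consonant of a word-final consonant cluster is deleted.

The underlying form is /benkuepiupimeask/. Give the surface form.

Rule 1 (intervocalic voicing): /p/ is a voiceless obstruent between vowels /e/ and /i/, so it voices to [b]. /p/ is a voiceless obstruent between vowels /u/ and /i/, so it voices to [b]. /benkuepiupimeask/ → benkuebiubimeask.
Rule 2 (intervocalic spirantization): /b/ is a stop between vowels /e/ and /i/, so it spirantizes to the fricative [v]. /b/ is a stop between vowels /u/ and /i/, so it spirantizes to the fricative [v]. /benkuebiubimeask/ → benkueviuvimeask.
Rule 3 (post-nasal voicing): /k/ is a voiceless stop immediately after the nasal /n/, so it voices to [g]. /benkueviuvimeask/ → bengueviuvimeask.
Rule 4 (final cluster simplification): /k/ is the second consonant of a word-final cluster /sk/, so it deletes. /bengueviuvimeask/ → bengueviuvimeas.

bengueviuvimeas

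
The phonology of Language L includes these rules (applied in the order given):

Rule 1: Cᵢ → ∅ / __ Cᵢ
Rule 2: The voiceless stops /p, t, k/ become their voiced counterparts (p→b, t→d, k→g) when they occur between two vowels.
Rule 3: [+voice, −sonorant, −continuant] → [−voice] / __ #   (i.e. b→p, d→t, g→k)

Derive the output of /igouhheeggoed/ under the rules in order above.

igouheegoet

Rule 1 (degemination): /hh/ is a geminate; the first /h/ deletes. /gg/ is a geminate; the first /g/ deletes. /igouhheeggoed/ → igouheegoed.
Rule 2 (intervocalic voicing): no segment meets the environment; /igouheegoed/ is unchanged.
Rule 3 (final devoicing): /d/ is a voiced stop in word-final position, so it devoices to [t]. /igouheegoed/ → igouheegoet.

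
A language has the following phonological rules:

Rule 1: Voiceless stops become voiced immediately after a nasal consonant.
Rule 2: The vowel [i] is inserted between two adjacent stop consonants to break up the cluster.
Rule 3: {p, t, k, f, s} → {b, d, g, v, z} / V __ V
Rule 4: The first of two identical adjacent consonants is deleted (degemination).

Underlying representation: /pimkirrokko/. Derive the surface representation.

pimgirogigo

Rule 1 (post-nasal voicing): /k/ is a voiceless stop immediately after the nasal /m/, so it voices to [g]. /pimkirrokko/ → pimgirrokko.
Rule 2 (stop-cluster i-epenthesis): /k/ and /k/ form a stop–stop cluster, so [i] is inserted between them. /pimgirrokko/ → pimgirrokiko.
Rule 3 (intervocalic voicing): /k/ is a voiceless obstruent between vowels /o/ and /i/, so it voices to [g]. /k/ is a voiceless obstruent between vowels /i/ and /o/, so it voices to [g]. /pimgirrokiko/ → pimgirrogigo.
Rule 4 (degemination): /rr/ is a geminate; the first /r/ deletes. /pimgirrogigo/ → pimgirogigo.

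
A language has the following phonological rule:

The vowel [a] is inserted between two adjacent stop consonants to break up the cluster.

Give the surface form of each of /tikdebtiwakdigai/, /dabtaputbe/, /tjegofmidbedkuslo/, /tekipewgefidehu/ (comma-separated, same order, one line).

/tikdebtiwakdigai/: /k/ and /d/ form a stop–stop cluster, so [a] is inserted between them. /b/ and /t/ form a stop–stop cluster, so [a] is inserted between them. /k/ and /d/ form a stop–stop cluster, so [a] is inserted between them. → [tikadebatiwakadigai].
/dabtaputbe/: /b/ and /t/ form a stop–stop cluster, so [a] is inserted between them. /t/ and /b/ form a stop–stop cluster, so [a] is inserted between them. → [dabataputabe].
/tjegofmidbedkuslo/: /d/ and /b/ form a stop–stop cluster, so [a] is inserted between them. /d/ and /k/ form a stop–stop cluster, so [a] is inserted between them. → [tjegofmidabedakuslo].
/tekipewgefidehu/: the rule's environment is not met; surfaces unchanged as [tekipewgefidehu].

tikadebatiwakadigai, dabataputabe, tjegofmidabedakuslo, tekipewgefidehu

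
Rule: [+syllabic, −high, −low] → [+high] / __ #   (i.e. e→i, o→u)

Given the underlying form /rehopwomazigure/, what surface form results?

rehopwomaziguri

Scanning /rehopwomazigure/: /e/ at position 2 is not in the conditioning environment; /o/ at position 4 is not in the conditioning environment; /o/ at position 7 is not in the conditioning environment; /e/ is a mid vowel in word-final position, so it raises to [i].
Result: [rehopwomaziguri].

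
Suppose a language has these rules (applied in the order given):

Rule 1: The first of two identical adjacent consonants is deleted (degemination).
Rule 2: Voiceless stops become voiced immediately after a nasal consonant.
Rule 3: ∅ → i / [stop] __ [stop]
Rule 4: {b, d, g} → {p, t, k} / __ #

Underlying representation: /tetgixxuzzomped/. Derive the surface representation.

tetigixuzombet

Rule 1 (degemination): /xx/ is a geminate; the first /x/ deletes. /zz/ is a geminate; the first /z/ deletes. /tetgixxuzzomped/ → tetgixuzomped.
Rule 2 (post-nasal voicing): /p/ is a voiceless stop immediately after the nasal /m/, so it voices to [b]. /tetgixuzomped/ → tetgixuzombed.
Rule 3 (stop-cluster i-epenthesis): /t/ and /g/ form a stop–stop cluster, so [i] is inserted between them. /tetgixuzombed/ → tetigixuzombed.
Rule 4 (final devoicing): /d/ is a voiced stop in word-final position, so it devoices to [t]. /tetigixuzombed/ → tetigixuzombet.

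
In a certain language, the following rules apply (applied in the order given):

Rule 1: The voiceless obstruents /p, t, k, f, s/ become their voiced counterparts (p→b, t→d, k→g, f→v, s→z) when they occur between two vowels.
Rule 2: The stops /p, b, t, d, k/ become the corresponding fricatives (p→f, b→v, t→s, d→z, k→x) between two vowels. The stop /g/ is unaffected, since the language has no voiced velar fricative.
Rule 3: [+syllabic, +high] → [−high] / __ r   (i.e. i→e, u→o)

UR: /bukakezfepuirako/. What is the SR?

Rule 1 (intervocalic voicing): /k/ is a voiceless obstruent between vowels /u/ and /a/, so it voices to [g]. /k/ is a voiceless obstruent between vowels /a/ and /e/, so it voices to [g]. /p/ is a voiceless obstruent between vowels /e/ and /u/, so it voices to [b]. /k/ is a voiceless obstruent between vowels /a/ and /o/, so it voices to [g]. /bukakezfepuirako/ → bugagezfebuirago.
Rule 2 (intervocalic spirantization): /b/ is a stop between vowels /e/ and /u/, so it spirantizes to the fricative [v]. /bugagezfebuirago/ → bugagezfevuirago.
Rule 3 (pre-rhotic lowering): /i/ is a high vowel immediately before /r/, so it lowers to [e]. /bugagezfevuirago/ → bugagezfevuerago.

bugagezfevuerago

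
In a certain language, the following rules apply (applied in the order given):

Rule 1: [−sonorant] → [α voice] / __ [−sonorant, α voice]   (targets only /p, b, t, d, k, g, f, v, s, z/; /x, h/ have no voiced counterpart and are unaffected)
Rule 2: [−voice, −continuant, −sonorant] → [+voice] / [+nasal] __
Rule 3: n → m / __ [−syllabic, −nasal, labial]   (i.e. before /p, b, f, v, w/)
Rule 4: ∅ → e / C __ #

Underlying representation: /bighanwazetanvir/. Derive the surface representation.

Rule 1 (regressive voicing assimilation): /g/ precedes the voiceless obstruent /h/, so it devoices to [k] by assimilation. /bighanwazetanvir/ → bikhanwazetanvir.
Rule 2 (post-nasal voicing): no segment meets the environment; /bikhanwazetanvir/ is unchanged.
Rule 3 (nasal place assimilation): /n/ precedes the labial consonant /w/, so it assimilates in place to [m]. /n/ precedes the labial consonant /v/, so it assimilates in place to [m]. /bikhanwazetanvir/ → bikhamwazetamvir.
Rule 4 (final e-epenthesis): the form ends in the consonant /r/, so [e] is inserted word-finally. /bikhamwazetamvir/ → bikhamwazetamvire.

bikhamwazetamvire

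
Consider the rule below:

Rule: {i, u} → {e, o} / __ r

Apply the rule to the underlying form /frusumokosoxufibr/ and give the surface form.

frusumokosoxufibr

No segment of /frusumokosoxufibr/ meets the structural description of the rule, so the form surfaces unchanged.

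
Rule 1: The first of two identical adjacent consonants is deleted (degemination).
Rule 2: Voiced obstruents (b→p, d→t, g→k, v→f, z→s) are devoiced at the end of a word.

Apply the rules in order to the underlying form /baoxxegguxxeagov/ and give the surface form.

baoxeguxeagof

Rule 1 (degemination): /xx/ is a geminate; the first /x/ deletes. /gg/ is a geminate; the first /g/ deletes. /xx/ is a geminate; the first /x/ deletes. /baoxxegguxxeagov/ → baoxeguxeagov.
Rule 2 (final devoicing): /v/ is a voiced obstruent in word-final position, so it devoices to [f]. /baoxeguxeagov/ → baoxeguxeagof.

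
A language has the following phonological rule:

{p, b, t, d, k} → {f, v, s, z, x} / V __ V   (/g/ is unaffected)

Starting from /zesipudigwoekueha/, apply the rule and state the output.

zesifuzigwoexueha

/p/ is a stop between vowels /i/ and /u/, so it spirantizes to the fricative [f].
/d/ is a stop between vowels /u/ and /i/, so it spirantizes to the fricative [z].
/k/ is a stop between vowels /e/ and /u/, so it spirantizes to the fricative [x].
Surface form: [zesifuzigwoexueha].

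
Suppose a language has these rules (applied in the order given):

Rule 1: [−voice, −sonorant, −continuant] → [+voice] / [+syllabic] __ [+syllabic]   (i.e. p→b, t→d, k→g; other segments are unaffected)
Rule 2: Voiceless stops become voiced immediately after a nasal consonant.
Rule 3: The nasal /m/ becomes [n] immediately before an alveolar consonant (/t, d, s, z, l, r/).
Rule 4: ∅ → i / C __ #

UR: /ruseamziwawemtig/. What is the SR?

ruseanziwawendigi

Rule 1 (intervocalic voicing): no segment meets the environment; /ruseamziwawemtig/ is unchanged.
Rule 2 (post-nasal voicing): /t/ is a voiceless stop immediately after the nasal /m/, so it voices to [d]. /ruseamziwawemtig/ → ruseamziwawemdig.
Rule 3 (nasal place assimilation): /m/ precedes the alveolar consonant /z/, so it assimilates in place to [n]. /m/ precedes the alveolar consonant /d/, so it assimilates in place to [n]. /ruseamziwawemdig/ → ruseanziwawendig.
Rule 4 (final i-epenthesis): the form ends in the consonant /g/, so [i] is inserted word-finally. /ruseanziwawendig/ → ruseanziwawendigi.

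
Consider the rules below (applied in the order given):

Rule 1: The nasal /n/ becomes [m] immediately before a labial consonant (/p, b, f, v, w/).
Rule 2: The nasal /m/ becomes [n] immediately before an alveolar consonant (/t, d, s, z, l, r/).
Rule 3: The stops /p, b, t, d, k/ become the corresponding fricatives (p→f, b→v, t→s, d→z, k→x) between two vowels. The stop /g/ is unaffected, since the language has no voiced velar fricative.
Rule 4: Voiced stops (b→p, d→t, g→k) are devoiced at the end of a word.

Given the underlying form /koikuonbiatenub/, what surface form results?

koixuombiasenup

Rule 1 (nasal place assimilation): /n/ precedes the labial consonant /b/, so it assimilates in place to [m]. /koikuonbiatenub/ → koikuombiatenub.
Rule 2 (nasal place assimilation): no segment meets the environment; /koikuombiatenub/ is unchanged.
Rule 3 (intervocalic spirantization): /k/ is a stop between vowels /i/ and /u/, so it spirantizes to the fricative [x]. /t/ is a stop between vowels /a/ and /e/, so it spirantizes to the fricative [s]. /koikuombiatenub/ → koixuombiasenub.
Rule 4 (final devoicing): /b/ is a voiced stop in word-final position, so it devoices to [p]. /koixuombiasenub/ → koixuombiasenup.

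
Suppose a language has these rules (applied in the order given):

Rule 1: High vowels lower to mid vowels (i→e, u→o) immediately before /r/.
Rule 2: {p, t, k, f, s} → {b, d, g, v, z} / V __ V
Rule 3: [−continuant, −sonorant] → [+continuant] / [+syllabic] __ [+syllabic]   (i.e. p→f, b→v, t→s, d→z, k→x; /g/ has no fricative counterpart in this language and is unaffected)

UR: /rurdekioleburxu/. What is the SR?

rordegiolevorxu

Rule 1 (pre-rhotic lowering): /u/ is a high vowel immediately before /r/, so it lowers to [o]. /u/ is a high vowel immediately before /r/, so it lowers to [o]. /rurdekioleburxu/ → rordekioleborxu.
Rule 2 (intervocalic voicing): /k/ is a voiceless obstruent between vowels /e/ and /i/, so it voices to [g]. /rordekioleborxu/ → rordegioleborxu.
Rule 3 (intervocalic spirantization): /b/ is a stop between vowels /e/ and /o/, so it spirantizes to the fricative [v]. /rordegioleborxu/ → rordegiolevorxu.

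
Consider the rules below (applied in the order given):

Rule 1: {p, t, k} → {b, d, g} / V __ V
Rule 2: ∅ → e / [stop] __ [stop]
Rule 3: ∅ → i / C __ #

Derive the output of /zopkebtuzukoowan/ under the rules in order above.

Rule 1 (intervocalic voicing): /k/ is a voiceless stop between vowels /u/ and /o/, so it voices to [g]. /zopkebtuzukoowan/ → zopkebtuzugoowan.
Rule 2 (stop-cluster e-epenthesis): /p/ and /k/ form a stop–stop cluster, so [e] is inserted between them. /b/ and /t/ form a stop–stop cluster, so [e] is inserted between them. /zopkebtuzugoowan/ → zopekebetuzugoowan.
Rule 3 (final i-epenthesis): the form ends in the consonant /n/, so [i] is inserted word-finally. /zopekebetuzugoowan/ → zopekebetuzugoowani.

zopekebetuzugoowani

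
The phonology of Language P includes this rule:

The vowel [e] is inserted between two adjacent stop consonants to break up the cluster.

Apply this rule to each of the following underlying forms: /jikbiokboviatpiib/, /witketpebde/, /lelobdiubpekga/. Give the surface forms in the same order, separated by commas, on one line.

/jikbiokboviatpiib/: /k/ and /b/ form a stop–stop cluster, so [e] is inserted between them. /k/ and /b/ form a stop–stop cluster, so [e] is inserted between them. /t/ and /p/ form a stop–stop cluster, so [e] is inserted between them. → [jikebiokeboviatepiib].
/witketpebde/: /t/ and /k/ form a stop–stop cluster, so [e] is inserted between them. /t/ and /p/ form a stop–stop cluster, so [e] is inserted between them. /b/ and /d/ form a stop–stop cluster, so [e] is inserted between them. → [witeketepebede].
/lelobdiubpekga/: /b/ and /d/ form a stop–stop cluster, so [e] is inserted between them. /b/ and /p/ form a stop–stop cluster, so [e] is inserted between them. /k/ and /g/ form a stop–stop cluster, so [e] is inserted between them. → [lelobediubepekega].

jikebiokeboviatepiib, witeketepebede, lelobediubepekega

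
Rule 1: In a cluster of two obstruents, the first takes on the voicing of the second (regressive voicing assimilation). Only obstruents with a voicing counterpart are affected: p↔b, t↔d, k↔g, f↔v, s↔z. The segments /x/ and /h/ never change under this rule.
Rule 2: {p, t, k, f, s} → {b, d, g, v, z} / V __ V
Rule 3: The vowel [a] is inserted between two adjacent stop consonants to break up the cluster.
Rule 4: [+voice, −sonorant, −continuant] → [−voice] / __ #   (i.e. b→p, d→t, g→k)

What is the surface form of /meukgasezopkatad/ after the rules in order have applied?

Rule 1 (regressive voicing assimilation): /k/ precedes the voiced obstruent /g/, so it voices to [g] by assimilation. /meukgasezopkatad/ → meuggasezopkatad.
Rule 2 (intervocalic voicing): /s/ is a voiceless obstruent between vowels /a/ and /e/, so it voices to [z]. /t/ is a voiceless obstruent between vowels /a/ and /a/, so it voices to [d]. /meuggasezopkatad/ → meuggazezopkadad.
Rule 3 (stop-cluster a-epenthesis): /g/ and /g/ form a stop–stop cluster, so [a] is inserted between them. /p/ and /k/ form a stop–stop cluster, so [a] is inserted between them. /meuggazezopkadad/ → meugagazezopakadad.
Rule 4 (final devoicing): /d/ is a voiced stop in word-final position, so it devoices to [t]. /meugagazezopakadad/ → meugagazezopakadat.

meugagazezopakadat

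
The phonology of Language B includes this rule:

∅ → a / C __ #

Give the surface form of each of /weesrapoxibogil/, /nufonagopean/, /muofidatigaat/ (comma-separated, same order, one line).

weesrapoxibogila, nufonagopeana, muofidatigaata

/weesrapoxibogil/: the form ends in the consonant /l/, so [a] is inserted word-finally. → [weesrapoxibogila].
/nufonagopean/: the form ends in the consonant /n/, so [a] is inserted word-finally. → [nufonagopeana].
/muofidatigaat/: the form ends in the consonant /t/, so [a] is inserted word-finally. → [muofidatigaata].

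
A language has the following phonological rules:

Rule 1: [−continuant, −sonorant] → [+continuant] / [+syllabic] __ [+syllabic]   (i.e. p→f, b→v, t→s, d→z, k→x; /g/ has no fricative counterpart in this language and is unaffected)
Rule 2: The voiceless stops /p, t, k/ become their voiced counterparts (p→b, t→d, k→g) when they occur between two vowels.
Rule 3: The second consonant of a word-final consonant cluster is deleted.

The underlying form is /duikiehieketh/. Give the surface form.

Rule 1 (intervocalic spirantization): /k/ is a stop between vowels /i/ and /i/, so it spirantizes to the fricative [x]. /k/ is a stop between vowels /e/ and /e/, so it spirantizes to the fricative [x]. /duikiehieketh/ → duixiehiexeth.
Rule 2 (intervocalic voicing): no segment meets the environment; /duixiehiexeth/ is unchanged.
Rule 3 (final cluster simplification): /h/ is the second consonant of a word-final cluster /th/, so it deletes. /duixiehiexeth/ → duixiehiexet.

duixiehiexet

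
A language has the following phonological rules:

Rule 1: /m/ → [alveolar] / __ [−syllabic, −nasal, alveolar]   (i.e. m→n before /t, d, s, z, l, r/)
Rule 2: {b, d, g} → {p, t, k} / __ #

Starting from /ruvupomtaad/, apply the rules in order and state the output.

ruvupontaat

Rule 1 (nasal place assimilation): /m/ precedes the alveolar consonant /t/, so it assimilates in place to [n]. /ruvupomtaad/ → ruvupontaad.
Rule 2 (final devoicing): /d/ is a voiced stop in word-final position, so it devoices to [t]. /ruvupontaad/ → ruvupontaat.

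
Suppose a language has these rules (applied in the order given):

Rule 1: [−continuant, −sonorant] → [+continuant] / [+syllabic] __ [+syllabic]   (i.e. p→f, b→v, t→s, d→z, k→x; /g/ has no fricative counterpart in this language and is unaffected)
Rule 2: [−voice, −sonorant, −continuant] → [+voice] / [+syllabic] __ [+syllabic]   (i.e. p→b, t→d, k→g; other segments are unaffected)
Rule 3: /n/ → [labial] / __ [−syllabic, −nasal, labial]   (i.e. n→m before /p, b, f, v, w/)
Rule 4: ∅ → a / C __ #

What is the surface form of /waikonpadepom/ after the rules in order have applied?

Rule 1 (intervocalic spirantization): /k/ is a stop between vowels /i/ and /o/, so it spirantizes to the fricative [x]. /d/ is a stop between vowels /a/ and /e/, so it spirantizes to the fricative [z]. /p/ is a stop between vowels /e/ and /o/, so it spirantizes to the fricative [f]. /waikonpadepom/ → waixonpazefom.
Rule 2 (intervocalic voicing): no segment meets the environment; /waixonpazefom/ is unchanged.
Rule 3 (nasal place assimilation): /n/ precedes the labial consonant /p/, so it assimilates in place to [m]. /waixonpazefom/ → waixompazefom.
Rule 4 (final a-epenthesis): the form ends in the consonant /m/, so [a] is inserted word-finally. /waixompazefom/ → waixompazefoma.

waixompazefoma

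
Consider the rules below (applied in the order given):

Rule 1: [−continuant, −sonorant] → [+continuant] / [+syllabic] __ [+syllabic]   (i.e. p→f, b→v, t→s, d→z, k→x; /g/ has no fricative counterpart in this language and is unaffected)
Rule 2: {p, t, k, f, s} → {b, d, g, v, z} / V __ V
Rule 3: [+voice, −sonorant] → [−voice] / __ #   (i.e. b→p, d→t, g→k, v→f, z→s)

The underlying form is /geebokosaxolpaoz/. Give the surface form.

geevoxozaxolpaos

Rule 1 (intervocalic spirantization): /b/ is a stop between vowels /e/ and /o/, so it spirantizes to the fricative [v]. /k/ is a stop between vowels /o/ and /o/, so it spirantizes to the fricative [x]. /geebokosaxolpaoz/ → geevoxosaxolpaoz.
Rule 2 (intervocalic voicing): /s/ is a voiceless obstruent between vowels /o/ and /a/, so it voices to [z]. /geevoxosaxolpaoz/ → geevoxozaxolpaoz.
Rule 3 (final devoicing): /z/ is a voiced obstruent in word-final position, so it devoices to [s]. /geevoxozaxolpaoz/ → geevoxozaxolpaos.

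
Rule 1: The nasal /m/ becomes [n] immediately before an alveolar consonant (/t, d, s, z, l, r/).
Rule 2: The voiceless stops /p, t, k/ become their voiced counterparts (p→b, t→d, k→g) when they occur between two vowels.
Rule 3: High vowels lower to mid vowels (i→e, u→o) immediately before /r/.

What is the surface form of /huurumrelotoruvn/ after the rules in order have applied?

huorunrelodoruvn

Rule 1 (nasal place assimilation): /m/ precedes the alveolar consonant /r/, so it assimilates in place to [n]. /huurumrelotoruvn/ → huurunrelotoruvn.
Rule 2 (intervocalic voicing): /t/ is a voiceless stop between vowels /o/ and /o/, so it voices to [d]. /huurunrelotoruvn/ → huurunrelodoruvn.
Rule 3 (pre-rhotic lowering): /u/ is a high vowel immediately before /r/, so it lowers to [o]. /huurunrelodoruvn/ → huorunrelodoruvn.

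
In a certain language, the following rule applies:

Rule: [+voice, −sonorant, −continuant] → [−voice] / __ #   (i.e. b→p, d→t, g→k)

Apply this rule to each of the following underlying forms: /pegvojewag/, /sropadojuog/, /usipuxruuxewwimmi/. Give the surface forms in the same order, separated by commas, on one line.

/pegvojewag/: /g/ is a voiced stop in word-final position, so it devoices to [k]. → [pegvojewak].
/sropadojuog/: /g/ is a voiced stop in word-final position, so it devoices to [k]. → [sropadojuok].
/usipuxruuxewwimmi/: the rule's environment is not met; surfaces unchanged as [usipuxruuxewwimmi].

pegvojewak, sropadojuok, usipuxruuxewwimmi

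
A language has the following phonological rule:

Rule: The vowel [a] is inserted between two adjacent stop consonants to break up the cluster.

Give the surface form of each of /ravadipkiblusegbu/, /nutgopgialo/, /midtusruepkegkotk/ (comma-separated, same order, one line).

ravadipakiblusegabu, nutagopagialo, midatusruepakegakotak

/ravadipkiblusegbu/: /p/ and /k/ form a stop–stop cluster, so [a] is inserted between them. /g/ and /b/ form a stop–stop cluster, so [a] is inserted between them. → [ravadipakiblusegabu].
/nutgopgialo/: /t/ and /g/ form a stop–stop cluster, so [a] is inserted between them. /p/ and /g/ form a stop–stop cluster, so [a] is inserted between them. → [nutagopagialo].
/midtusruepkegkotk/: /d/ and /t/ form a stop–stop cluster, so [a] is inserted between them. /p/ and /k/ form a stop–stop cluster, so [a] is inserted between them. /g/ and /k/ form a stop–stop cluster, so [a] is inserted between them. /t/ and /k/ form a stop–stop cluster, so [a] is inserted between them. → [midatusruepakegakotak].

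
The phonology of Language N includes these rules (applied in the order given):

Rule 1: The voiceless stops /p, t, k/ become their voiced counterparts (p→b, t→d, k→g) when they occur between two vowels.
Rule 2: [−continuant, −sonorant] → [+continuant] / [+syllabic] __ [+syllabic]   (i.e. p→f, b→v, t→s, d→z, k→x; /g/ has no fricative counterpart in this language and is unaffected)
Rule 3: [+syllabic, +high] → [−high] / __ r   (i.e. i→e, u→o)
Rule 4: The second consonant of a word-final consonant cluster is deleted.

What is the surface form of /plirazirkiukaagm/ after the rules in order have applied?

plerazerkiugaag

Rule 1 (intervocalic voicing): /k/ is a voiceless stop between vowels /u/ and /a/, so it voices to [g]. /plirazirkiukaagm/ → plirazirkiugaagm.
Rule 2 (intervocalic spirantization): no segment meets the environment; /plirazirkiugaagm/ is unchanged.
Rule 3 (pre-rhotic lowering): /i/ is a high vowel immediately before /r/, so it lowers to [e]. /i/ is a high vowel immediately before /r/, so it lowers to [e]. /plirazirkiugaagm/ → plerazerkiugaagm.
Rule 4 (final cluster simplification): /m/ is the second consonant of a word-final cluster /gm/, so it deletes. /plerazerkiugaagm/ → plerazerkiugaag.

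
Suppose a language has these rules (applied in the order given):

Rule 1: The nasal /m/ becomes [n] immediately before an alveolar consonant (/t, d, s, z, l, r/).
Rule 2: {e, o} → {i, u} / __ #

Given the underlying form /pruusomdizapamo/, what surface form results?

pruusondizapamu

Rule 1 (nasal place assimilation): /m/ precedes the alveolar consonant /d/, so it assimilates in place to [n]. /pruusomdizapamo/ → pruusondizapamo.
Rule 2 (final vowel raising): /o/ is a mid vowel in word-final position, so it raises to [u]. /pruusondizapamo/ → pruusondizapamu.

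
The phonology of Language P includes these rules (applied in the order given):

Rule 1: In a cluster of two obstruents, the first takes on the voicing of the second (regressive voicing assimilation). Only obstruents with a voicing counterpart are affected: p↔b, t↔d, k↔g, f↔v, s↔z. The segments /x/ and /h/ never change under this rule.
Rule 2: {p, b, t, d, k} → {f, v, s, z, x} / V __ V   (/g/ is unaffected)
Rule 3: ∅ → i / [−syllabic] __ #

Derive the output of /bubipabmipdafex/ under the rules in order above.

Rule 1 (regressive voicing assimilation): /p/ precedes the voiced obstruent /d/, so it voices to [b] by assimilation. /bubipabmipdafex/ → bubipabmibdafex.
Rule 2 (intervocalic spirantization): /b/ is a stop between vowels /u/ and /i/, so it spirantizes to the fricative [v]. /p/ is a stop between vowels /i/ and /a/, so it spirantizes to the fricative [f]. /bubipabmibdafex/ → buvifabmibdafex.
Rule 3 (final i-epenthesis): the form ends in the consonant /x/, so [i] is inserted word-finally. /buvifabmibdafex/ → buvifabmibdafexi.

buvifabmibdafexi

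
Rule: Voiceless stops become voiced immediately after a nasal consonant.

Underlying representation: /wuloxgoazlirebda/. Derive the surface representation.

No segment of /wuloxgoazlirebda/ meets the structural description of the rule, so the form surfaces unchanged.

wuloxgoazlirebda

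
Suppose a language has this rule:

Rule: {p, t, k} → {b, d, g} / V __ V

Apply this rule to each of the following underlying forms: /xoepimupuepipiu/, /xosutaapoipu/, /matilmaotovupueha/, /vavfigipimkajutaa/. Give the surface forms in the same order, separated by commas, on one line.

xoebimubuebibiu, xosudaaboibu, madilmaodovubueha, vavfigibimkajudaa

/xoepimupuepipiu/: /p/ is a voiceless stop between vowels /e/ and /i/, so it voices to [b]. /p/ is a voiceless stop between vowels /u/ and /u/, so it voices to [b]. /p/ is a voiceless stop between vowels /e/ and /i/, so it voices to [b]. /p/ is a voiceless stop between vowels /i/ and /i/, so it voices to [b]. → [xoebimubuebibiu].
/xosutaapoipu/: /t/ is a voiceless stop between vowels /u/ and /a/, so it voices to [d]. /p/ is a voiceless stop between vowels /a/ and /o/, so it voices to [b]. /p/ is a voiceless stop between vowels /i/ and /u/, so it voices to [b]. → [xosudaaboibu].
/matilmaotovupueha/: /t/ is a voiceless stop between vowels /a/ and /i/, so it voices to [d]. /t/ is a voiceless stop between vowels /o/ and /o/, so it voices to [d]. /p/ is a voiceless stop between vowels /u/ and /u/, so it voices to [b]. → [madilmaodovubueha].
/vavfigipimkajutaa/: /p/ is a voiceless stop between vowels /i/ and /i/, so it voices to [b]. /t/ is a voiceless stop between vowels /u/ and /a/, so it voices to [d]. → [vavfigibimkajudaa].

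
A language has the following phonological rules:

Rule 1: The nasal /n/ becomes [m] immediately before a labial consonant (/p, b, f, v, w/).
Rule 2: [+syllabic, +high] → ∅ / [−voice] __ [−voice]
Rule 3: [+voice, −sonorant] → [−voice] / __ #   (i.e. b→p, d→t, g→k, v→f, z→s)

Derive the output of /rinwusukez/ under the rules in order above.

rimwuskes

Rule 1 (nasal place assimilation): /n/ precedes the labial consonant /w/, so it assimilates in place to [m]. /rinwusukez/ → rimwusukez.
Rule 2 (high vowel syncope): /u/ is a high vowel flanked by voiceless consonants /s/ and /k/, so it deletes. /rimwusukez/ → rimwuskez.
Rule 3 (final devoicing): /z/ is a voiced obstruent in word-final position, so it devoices to [s]. /rimwuskez/ → rimwuskes.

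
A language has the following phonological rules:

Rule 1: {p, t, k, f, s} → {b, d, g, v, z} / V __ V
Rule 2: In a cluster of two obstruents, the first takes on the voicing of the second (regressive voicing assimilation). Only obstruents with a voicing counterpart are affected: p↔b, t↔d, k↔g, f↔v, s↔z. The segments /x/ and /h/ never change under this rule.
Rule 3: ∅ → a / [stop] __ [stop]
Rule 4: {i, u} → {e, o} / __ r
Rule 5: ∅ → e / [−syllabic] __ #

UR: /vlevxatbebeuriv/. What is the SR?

vlefxadabebeorive

Rule 1 (intervocalic voicing): no segment meets the environment; /vlevxatbebeuriv/ is unchanged.
Rule 2 (regressive voicing assimilation): /v/ precedes the voiceless obstruent /x/, so it devoices to [f] by assimilation. /t/ precedes the voiced obstruent /b/, so it voices to [d] by assimilation. /vlevxatbebeuriv/ → vlefxadbebeuriv.
Rule 3 (stop-cluster a-epenthesis): /d/ and /b/ form a stop–stop cluster, so [a] is inserted between them. /vlefxadbebeuriv/ → vlefxadabebeuriv.
Rule 4 (pre-rhotic lowering): /u/ is a high vowel immediately before /r/, so it lowers to [o]. /vlefxadabebeuriv/ → vlefxadabebeoriv.
Rule 5 (final e-epenthesis): the form ends in the consonant /v/, so [e] is inserted word-finally. /vlefxadabebeoriv/ → vlefxadabebeorive.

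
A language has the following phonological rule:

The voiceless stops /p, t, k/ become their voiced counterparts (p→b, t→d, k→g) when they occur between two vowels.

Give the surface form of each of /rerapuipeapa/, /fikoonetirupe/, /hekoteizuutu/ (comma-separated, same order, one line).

/rerapuipeapa/: /p/ is a voiceless stop between vowels /a/ and /u/, so it voices to [b]. /p/ is a voiceless stop between vowels /i/ and /e/, so it voices to [b]. /p/ is a voiceless stop between vowels /a/ and /a/, so it voices to [b]. → [rerabuibeaba].
/fikoonetirupe/: /k/ is a voiceless stop between vowels /i/ and /o/, so it voices to [g]. /t/ is a voiceless stop between vowels /e/ and /i/, so it voices to [d]. /p/ is a voiceless stop between vowels /u/ and /e/, so it voices to [b]. → [figoonedirube].
/hekoteizuutu/: /k/ is a voiceless stop between vowels /e/ and /o/, so it voices to [g]. /t/ is a voiceless stop between vowels /o/ and /e/, so it voices to [d]. /t/ is a voiceless stop between vowels /u/ and /u/, so it voices to [d]. → [hegodeizuudu].

rerabuibeaba, figoonedirube, hegodeizuudu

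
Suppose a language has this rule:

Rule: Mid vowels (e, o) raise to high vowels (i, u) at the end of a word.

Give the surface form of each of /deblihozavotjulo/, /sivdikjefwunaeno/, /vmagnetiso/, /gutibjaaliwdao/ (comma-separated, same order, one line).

/deblihozavotjulo/: /o/ is a mid vowel in word-final position, so it raises to [u]. → [deblihozavotjulu].
/sivdikjefwunaeno/: /o/ is a mid vowel in word-final position, so it raises to [u]. → [sivdikjefwunaenu].
/vmagnetiso/: /o/ is a mid vowel in word-final position, so it raises to [u]. → [vmagnetisu].
/gutibjaaliwdao/: /o/ is a mid vowel in word-final position, so it raises to [u]. → [gutibjaaliwdau].

deblihozavotjulu, sivdikjefwunaenu, vmagnetisu, gutibjaaliwdau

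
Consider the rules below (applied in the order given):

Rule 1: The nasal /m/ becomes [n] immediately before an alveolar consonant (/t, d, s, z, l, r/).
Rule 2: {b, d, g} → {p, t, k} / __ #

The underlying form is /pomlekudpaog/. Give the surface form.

ponlekudpaok

Rule 1 (nasal place assimilation): /m/ precedes the alveolar consonant /l/, so it assimilates in place to [n]. /pomlekudpaog/ → ponlekudpaog.
Rule 2 (final devoicing): /g/ is a voiced stop in word-final position, so it devoices to [k]. /ponlekudpaog/ → ponlekudpaok.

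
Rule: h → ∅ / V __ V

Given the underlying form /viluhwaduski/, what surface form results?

viluhwaduski

No segment of /viluhwaduski/ meets the structural description of the rule, so the form surfaces unchanged.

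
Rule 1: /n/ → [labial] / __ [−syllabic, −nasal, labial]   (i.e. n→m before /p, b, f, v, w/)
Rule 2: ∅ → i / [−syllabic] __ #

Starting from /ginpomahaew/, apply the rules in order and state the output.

gimpomahaewi

Rule 1 (nasal place assimilation): /n/ precedes the labial consonant /p/, so it assimilates in place to [m]. /ginpomahaew/ → gimpomahaew.
Rule 2 (final i-epenthesis): the form ends in the consonant /w/, so [i] is inserted word-finally. /gimpomahaew/ → gimpomahaewi.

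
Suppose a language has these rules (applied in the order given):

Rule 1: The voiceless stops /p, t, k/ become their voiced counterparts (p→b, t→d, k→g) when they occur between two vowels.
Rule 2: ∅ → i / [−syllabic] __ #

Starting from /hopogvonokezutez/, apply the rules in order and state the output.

Rule 1 (intervocalic voicing): /p/ is a voiceless stop between vowels /o/ and /o/, so it voices to [b]. /k/ is a voiceless stop between vowels /o/ and /e/, so it voices to [g]. /t/ is a voiceless stop between vowels /u/ and /e/, so it voices to [d]. /hopogvonokezutez/ → hobogvonogezudez.
Rule 2 (final i-epenthesis): the form ends in the consonant /z/, so [i] is inserted word-finally. /hobogvonogezudez/ → hobogvonogezudezi.

hobogvonogezudezi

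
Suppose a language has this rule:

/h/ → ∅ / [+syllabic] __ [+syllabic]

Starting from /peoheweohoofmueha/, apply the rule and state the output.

peoeweooofmuea

/h/ occurs between vowels /o/ and /e/, so it deletes.
/h/ occurs between vowels /o/ and /o/, so it deletes.
/h/ occurs between vowels /e/ and /a/, so it deletes.
Surface form: [peoeweooofmuea].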